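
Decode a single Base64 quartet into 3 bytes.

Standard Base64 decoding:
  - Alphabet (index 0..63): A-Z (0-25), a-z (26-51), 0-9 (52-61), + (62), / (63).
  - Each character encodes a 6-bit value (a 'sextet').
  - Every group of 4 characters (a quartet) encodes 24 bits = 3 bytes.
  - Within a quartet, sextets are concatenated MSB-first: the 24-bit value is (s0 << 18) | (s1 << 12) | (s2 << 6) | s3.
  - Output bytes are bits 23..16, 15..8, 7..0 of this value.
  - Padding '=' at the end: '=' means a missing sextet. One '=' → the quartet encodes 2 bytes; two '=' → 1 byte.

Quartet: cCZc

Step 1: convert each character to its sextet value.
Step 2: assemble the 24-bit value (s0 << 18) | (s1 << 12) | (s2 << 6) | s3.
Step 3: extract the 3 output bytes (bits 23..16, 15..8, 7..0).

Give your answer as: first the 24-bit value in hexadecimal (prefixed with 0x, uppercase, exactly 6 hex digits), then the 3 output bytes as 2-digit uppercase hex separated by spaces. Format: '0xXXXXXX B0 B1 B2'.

Answer: 0x70265C 70 26 5C

Derivation:
Sextets: c=28, C=2, Z=25, c=28
24-bit: (28<<18) | (2<<12) | (25<<6) | 28
      = 0x700000 | 0x002000 | 0x000640 | 0x00001C
      = 0x70265C
Bytes: (v>>16)&0xFF=70, (v>>8)&0xFF=26, v&0xFF=5C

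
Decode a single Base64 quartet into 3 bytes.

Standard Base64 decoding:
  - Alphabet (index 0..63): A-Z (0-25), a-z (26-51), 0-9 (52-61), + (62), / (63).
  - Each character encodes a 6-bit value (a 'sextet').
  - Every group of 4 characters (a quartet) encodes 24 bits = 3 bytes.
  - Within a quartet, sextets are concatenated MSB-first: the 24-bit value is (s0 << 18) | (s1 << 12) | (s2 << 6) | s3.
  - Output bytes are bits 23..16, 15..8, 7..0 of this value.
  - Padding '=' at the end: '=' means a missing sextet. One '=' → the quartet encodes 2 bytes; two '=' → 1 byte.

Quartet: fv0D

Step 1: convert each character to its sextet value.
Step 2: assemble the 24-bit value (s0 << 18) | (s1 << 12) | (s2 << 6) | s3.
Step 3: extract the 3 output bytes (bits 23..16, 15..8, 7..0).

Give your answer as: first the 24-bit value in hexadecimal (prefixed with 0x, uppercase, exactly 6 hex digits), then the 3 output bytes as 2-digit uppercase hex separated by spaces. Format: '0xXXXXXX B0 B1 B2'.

Answer: 0x7EFD03 7E FD 03

Derivation:
Sextets: f=31, v=47, 0=52, D=3
24-bit: (31<<18) | (47<<12) | (52<<6) | 3
      = 0x7C0000 | 0x02F000 | 0x000D00 | 0x000003
      = 0x7EFD03
Bytes: (v>>16)&0xFF=7E, (v>>8)&0xFF=FD, v&0xFF=03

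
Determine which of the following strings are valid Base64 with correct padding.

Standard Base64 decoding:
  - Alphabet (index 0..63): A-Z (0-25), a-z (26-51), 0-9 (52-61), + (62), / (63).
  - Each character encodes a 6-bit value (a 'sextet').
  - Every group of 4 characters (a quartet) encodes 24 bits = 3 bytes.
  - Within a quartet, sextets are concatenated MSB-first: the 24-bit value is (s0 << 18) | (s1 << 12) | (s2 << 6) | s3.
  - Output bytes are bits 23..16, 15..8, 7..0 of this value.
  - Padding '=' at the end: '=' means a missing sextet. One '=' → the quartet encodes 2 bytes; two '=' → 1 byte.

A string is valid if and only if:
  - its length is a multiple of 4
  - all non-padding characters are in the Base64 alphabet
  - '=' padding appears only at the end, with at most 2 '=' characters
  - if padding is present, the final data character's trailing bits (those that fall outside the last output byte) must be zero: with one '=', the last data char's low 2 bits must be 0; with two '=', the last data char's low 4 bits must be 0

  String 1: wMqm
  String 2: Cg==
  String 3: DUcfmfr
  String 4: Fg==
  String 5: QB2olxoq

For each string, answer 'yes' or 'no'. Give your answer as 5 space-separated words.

String 1: 'wMqm' → valid
String 2: 'Cg==' → valid
String 3: 'DUcfmfr' → invalid (len=7 not mult of 4)
String 4: 'Fg==' → valid
String 5: 'QB2olxoq' → valid

Answer: yes yes no yes yes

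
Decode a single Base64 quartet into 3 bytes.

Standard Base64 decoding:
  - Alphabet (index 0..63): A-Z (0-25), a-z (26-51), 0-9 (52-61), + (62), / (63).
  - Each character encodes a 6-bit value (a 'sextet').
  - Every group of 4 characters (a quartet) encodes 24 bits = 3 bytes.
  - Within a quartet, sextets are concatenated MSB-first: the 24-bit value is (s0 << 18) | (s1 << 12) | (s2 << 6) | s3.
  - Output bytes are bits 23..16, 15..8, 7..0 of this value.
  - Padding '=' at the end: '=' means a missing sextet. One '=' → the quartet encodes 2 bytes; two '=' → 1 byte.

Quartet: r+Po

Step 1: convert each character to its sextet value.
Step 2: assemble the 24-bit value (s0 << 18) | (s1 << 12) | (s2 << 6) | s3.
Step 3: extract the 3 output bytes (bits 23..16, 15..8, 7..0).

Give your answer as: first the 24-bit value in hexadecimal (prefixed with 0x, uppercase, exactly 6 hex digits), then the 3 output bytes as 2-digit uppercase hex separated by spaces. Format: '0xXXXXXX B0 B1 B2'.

Answer: 0xAFE3E8 AF E3 E8

Derivation:
Sextets: r=43, +=62, P=15, o=40
24-bit: (43<<18) | (62<<12) | (15<<6) | 40
      = 0xAC0000 | 0x03E000 | 0x0003C0 | 0x000028
      = 0xAFE3E8
Bytes: (v>>16)&0xFF=AF, (v>>8)&0xFF=E3, v&0xFF=E8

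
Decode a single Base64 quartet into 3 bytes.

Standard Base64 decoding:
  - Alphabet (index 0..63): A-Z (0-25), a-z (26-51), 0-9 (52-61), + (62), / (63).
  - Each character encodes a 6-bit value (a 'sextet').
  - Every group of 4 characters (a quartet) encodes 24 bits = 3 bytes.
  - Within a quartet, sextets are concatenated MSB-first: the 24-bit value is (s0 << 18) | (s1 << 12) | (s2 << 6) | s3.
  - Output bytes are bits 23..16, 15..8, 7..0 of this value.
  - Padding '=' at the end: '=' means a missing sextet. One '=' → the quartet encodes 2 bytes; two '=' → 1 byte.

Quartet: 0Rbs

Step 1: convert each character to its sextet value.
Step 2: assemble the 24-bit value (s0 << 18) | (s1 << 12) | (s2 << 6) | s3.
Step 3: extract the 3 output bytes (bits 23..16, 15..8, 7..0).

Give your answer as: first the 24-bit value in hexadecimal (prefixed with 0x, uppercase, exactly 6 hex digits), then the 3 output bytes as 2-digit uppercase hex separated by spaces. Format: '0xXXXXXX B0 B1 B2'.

Answer: 0xD116EC D1 16 EC

Derivation:
Sextets: 0=52, R=17, b=27, s=44
24-bit: (52<<18) | (17<<12) | (27<<6) | 44
      = 0xD00000 | 0x011000 | 0x0006C0 | 0x00002C
      = 0xD116EC
Bytes: (v>>16)&0xFF=D1, (v>>8)&0xFF=16, v&0xFF=EC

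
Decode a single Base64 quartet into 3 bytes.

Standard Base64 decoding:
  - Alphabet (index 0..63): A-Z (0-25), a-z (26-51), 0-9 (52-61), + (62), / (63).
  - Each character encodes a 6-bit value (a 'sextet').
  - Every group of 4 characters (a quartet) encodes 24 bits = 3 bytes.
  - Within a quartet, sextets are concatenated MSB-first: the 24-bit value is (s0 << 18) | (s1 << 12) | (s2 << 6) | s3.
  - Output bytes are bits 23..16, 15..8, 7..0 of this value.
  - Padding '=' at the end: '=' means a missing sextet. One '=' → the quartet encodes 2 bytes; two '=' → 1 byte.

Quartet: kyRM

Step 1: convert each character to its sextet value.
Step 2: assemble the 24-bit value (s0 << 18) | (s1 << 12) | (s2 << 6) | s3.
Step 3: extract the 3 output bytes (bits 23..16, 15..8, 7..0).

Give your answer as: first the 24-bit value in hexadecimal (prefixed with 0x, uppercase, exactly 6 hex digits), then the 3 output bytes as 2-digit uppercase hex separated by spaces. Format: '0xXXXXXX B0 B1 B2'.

Answer: 0x93244C 93 24 4C

Derivation:
Sextets: k=36, y=50, R=17, M=12
24-bit: (36<<18) | (50<<12) | (17<<6) | 12
      = 0x900000 | 0x032000 | 0x000440 | 0x00000C
      = 0x93244C
Bytes: (v>>16)&0xFF=93, (v>>8)&0xFF=24, v&0xFF=4C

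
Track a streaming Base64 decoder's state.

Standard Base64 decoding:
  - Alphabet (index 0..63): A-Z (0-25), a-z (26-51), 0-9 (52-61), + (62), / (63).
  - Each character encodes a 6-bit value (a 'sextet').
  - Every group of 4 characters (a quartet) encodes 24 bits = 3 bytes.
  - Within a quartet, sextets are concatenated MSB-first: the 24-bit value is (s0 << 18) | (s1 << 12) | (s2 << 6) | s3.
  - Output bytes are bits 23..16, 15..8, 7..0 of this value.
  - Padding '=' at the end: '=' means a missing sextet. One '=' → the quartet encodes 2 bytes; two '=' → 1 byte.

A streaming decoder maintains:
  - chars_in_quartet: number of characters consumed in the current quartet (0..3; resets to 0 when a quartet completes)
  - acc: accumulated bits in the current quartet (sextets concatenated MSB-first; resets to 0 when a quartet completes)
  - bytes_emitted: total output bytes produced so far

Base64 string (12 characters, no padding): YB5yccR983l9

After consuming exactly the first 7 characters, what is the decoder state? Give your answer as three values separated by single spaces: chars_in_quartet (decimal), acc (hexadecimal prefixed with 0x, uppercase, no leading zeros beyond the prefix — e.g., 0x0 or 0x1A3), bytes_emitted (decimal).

Answer: 3 0x1C711 3

Derivation:
After char 0 ('Y'=24): chars_in_quartet=1 acc=0x18 bytes_emitted=0
After char 1 ('B'=1): chars_in_quartet=2 acc=0x601 bytes_emitted=0
After char 2 ('5'=57): chars_in_quartet=3 acc=0x18079 bytes_emitted=0
After char 3 ('y'=50): chars_in_quartet=4 acc=0x601E72 -> emit 60 1E 72, reset; bytes_emitted=3
After char 4 ('c'=28): chars_in_quartet=1 acc=0x1C bytes_emitted=3
After char 5 ('c'=28): chars_in_quartet=2 acc=0x71C bytes_emitted=3
After char 6 ('R'=17): chars_in_quartet=3 acc=0x1C711 bytes_emitted=3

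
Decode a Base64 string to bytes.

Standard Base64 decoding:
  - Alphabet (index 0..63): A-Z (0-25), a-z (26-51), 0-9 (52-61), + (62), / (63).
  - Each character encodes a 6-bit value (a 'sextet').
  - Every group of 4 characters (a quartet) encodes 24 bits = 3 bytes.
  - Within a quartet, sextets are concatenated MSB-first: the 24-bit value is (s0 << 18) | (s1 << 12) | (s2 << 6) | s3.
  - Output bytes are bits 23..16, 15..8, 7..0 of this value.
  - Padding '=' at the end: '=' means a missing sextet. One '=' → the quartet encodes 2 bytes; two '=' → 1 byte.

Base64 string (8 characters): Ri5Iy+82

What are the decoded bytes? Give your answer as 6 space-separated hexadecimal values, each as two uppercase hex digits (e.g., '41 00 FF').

Answer: 46 2E 48 CB EF 36

Derivation:
After char 0 ('R'=17): chars_in_quartet=1 acc=0x11 bytes_emitted=0
After char 1 ('i'=34): chars_in_quartet=2 acc=0x462 bytes_emitted=0
After char 2 ('5'=57): chars_in_quartet=3 acc=0x118B9 bytes_emitted=0
After char 3 ('I'=8): chars_in_quartet=4 acc=0x462E48 -> emit 46 2E 48, reset; bytes_emitted=3
After char 4 ('y'=50): chars_in_quartet=1 acc=0x32 bytes_emitted=3
After char 5 ('+'=62): chars_in_quartet=2 acc=0xCBE bytes_emitted=3
After char 6 ('8'=60): chars_in_quartet=3 acc=0x32FBC bytes_emitted=3
After char 7 ('2'=54): chars_in_quartet=4 acc=0xCBEF36 -> emit CB EF 36, reset; bytes_emitted=6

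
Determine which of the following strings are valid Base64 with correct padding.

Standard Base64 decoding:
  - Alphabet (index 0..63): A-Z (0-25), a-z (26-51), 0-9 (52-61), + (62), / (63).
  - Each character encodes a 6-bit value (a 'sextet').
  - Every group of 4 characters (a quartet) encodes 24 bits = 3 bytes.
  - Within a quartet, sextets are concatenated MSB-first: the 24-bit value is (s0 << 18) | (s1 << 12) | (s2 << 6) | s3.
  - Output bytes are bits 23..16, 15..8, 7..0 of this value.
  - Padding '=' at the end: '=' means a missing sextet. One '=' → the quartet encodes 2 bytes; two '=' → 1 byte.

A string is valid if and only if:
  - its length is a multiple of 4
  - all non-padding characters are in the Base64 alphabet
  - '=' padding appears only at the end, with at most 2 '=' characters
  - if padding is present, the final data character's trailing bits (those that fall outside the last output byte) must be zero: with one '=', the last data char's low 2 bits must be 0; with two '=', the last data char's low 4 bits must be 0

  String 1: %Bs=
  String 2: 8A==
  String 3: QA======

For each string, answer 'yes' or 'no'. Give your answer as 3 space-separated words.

Answer: no yes no

Derivation:
String 1: '%Bs=' → invalid (bad char(s): ['%'])
String 2: '8A==' → valid
String 3: 'QA======' → invalid (6 pad chars (max 2))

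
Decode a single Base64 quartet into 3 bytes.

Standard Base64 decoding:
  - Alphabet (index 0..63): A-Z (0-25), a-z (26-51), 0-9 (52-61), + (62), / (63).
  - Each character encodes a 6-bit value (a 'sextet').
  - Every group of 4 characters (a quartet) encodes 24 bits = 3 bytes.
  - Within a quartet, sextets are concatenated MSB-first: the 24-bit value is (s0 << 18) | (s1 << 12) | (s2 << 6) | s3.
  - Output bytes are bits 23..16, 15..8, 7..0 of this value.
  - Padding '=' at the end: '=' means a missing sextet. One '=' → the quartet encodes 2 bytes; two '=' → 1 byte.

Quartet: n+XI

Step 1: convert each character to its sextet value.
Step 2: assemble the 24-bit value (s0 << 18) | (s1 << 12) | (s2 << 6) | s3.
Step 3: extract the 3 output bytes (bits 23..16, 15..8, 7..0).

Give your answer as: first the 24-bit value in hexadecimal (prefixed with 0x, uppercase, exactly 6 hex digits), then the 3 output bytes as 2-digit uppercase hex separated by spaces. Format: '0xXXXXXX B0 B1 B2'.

Sextets: n=39, +=62, X=23, I=8
24-bit: (39<<18) | (62<<12) | (23<<6) | 8
      = 0x9C0000 | 0x03E000 | 0x0005C0 | 0x000008
      = 0x9FE5C8
Bytes: (v>>16)&0xFF=9F, (v>>8)&0xFF=E5, v&0xFF=C8

Answer: 0x9FE5C8 9F E5 C8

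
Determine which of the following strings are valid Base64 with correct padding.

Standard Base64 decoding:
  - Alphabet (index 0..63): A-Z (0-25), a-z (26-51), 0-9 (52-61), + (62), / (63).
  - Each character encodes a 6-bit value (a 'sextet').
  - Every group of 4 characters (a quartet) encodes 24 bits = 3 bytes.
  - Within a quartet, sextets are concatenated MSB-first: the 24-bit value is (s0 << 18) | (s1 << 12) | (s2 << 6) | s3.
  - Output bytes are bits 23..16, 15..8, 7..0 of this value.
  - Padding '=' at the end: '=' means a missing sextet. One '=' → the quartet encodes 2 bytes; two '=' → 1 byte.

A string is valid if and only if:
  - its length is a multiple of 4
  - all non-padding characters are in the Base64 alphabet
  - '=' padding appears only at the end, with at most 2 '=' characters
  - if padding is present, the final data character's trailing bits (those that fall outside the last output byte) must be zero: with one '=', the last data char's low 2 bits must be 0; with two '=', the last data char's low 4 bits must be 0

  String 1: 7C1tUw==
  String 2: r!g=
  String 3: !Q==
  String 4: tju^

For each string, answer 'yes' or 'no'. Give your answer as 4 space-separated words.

String 1: '7C1tUw==' → valid
String 2: 'r!g=' → invalid (bad char(s): ['!'])
String 3: '!Q==' → invalid (bad char(s): ['!'])
String 4: 'tju^' → invalid (bad char(s): ['^'])

Answer: yes no no no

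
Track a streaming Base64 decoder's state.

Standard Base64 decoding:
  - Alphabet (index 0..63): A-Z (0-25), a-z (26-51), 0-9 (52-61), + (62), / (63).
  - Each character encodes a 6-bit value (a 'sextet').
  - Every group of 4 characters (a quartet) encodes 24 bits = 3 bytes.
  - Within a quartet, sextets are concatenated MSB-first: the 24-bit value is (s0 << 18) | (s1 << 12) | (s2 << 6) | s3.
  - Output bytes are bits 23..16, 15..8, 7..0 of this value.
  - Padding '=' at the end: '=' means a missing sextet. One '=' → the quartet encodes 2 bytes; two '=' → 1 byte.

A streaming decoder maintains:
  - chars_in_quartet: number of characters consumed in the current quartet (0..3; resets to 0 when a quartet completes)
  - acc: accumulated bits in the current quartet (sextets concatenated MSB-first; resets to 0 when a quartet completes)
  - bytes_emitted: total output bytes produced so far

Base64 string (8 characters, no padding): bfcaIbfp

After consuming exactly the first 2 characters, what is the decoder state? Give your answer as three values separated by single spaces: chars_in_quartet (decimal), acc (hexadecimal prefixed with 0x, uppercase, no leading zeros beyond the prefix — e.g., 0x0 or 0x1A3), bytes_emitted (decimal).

After char 0 ('b'=27): chars_in_quartet=1 acc=0x1B bytes_emitted=0
After char 1 ('f'=31): chars_in_quartet=2 acc=0x6DF bytes_emitted=0

Answer: 2 0x6DF 0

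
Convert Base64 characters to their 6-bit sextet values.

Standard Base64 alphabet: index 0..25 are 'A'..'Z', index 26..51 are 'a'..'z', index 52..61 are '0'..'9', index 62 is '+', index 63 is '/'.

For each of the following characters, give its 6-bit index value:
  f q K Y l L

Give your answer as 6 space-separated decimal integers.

Answer: 31 42 10 24 37 11

Derivation:
'f': a..z range, 26 + ord('f') − ord('a') = 31
'q': a..z range, 26 + ord('q') − ord('a') = 42
'K': A..Z range, ord('K') − ord('A') = 10
'Y': A..Z range, ord('Y') − ord('A') = 24
'l': a..z range, 26 + ord('l') − ord('a') = 37
'L': A..Z range, ord('L') − ord('A') = 11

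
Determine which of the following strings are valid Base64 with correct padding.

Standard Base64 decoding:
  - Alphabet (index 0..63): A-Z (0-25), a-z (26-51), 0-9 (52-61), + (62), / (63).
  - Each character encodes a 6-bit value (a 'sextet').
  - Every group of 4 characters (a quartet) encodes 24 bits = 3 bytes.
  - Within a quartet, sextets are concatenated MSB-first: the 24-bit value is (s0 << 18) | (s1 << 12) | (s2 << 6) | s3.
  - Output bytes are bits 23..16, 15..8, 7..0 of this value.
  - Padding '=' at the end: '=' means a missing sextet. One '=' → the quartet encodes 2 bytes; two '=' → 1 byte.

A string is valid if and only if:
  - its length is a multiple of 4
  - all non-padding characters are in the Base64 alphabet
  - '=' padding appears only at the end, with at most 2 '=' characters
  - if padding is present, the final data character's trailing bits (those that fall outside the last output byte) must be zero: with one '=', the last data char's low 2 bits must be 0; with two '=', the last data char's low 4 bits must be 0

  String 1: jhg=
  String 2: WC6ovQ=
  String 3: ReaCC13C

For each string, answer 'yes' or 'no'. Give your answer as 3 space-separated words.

Answer: yes no yes

Derivation:
String 1: 'jhg=' → valid
String 2: 'WC6ovQ=' → invalid (len=7 not mult of 4)
String 3: 'ReaCC13C' → valid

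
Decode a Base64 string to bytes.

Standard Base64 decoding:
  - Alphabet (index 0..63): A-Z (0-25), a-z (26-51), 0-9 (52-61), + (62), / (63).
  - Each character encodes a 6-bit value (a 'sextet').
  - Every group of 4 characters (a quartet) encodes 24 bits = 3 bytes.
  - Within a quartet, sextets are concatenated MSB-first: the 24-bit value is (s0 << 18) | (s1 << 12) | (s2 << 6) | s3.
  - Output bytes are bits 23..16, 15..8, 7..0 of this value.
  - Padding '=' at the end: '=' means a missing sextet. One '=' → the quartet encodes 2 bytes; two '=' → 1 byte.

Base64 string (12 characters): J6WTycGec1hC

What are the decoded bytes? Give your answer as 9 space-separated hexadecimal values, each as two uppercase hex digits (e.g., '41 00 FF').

Answer: 27 A5 93 C9 C1 9E 73 58 42

Derivation:
After char 0 ('J'=9): chars_in_quartet=1 acc=0x9 bytes_emitted=0
After char 1 ('6'=58): chars_in_quartet=2 acc=0x27A bytes_emitted=0
After char 2 ('W'=22): chars_in_quartet=3 acc=0x9E96 bytes_emitted=0
After char 3 ('T'=19): chars_in_quartet=4 acc=0x27A593 -> emit 27 A5 93, reset; bytes_emitted=3
After char 4 ('y'=50): chars_in_quartet=1 acc=0x32 bytes_emitted=3
After char 5 ('c'=28): chars_in_quartet=2 acc=0xC9C bytes_emitted=3
After char 6 ('G'=6): chars_in_quartet=3 acc=0x32706 bytes_emitted=3
After char 7 ('e'=30): chars_in_quartet=4 acc=0xC9C19E -> emit C9 C1 9E, reset; bytes_emitted=6
After char 8 ('c'=28): chars_in_quartet=1 acc=0x1C bytes_emitted=6
After char 9 ('1'=53): chars_in_quartet=2 acc=0x735 bytes_emitted=6
After char 10 ('h'=33): chars_in_quartet=3 acc=0x1CD61 bytes_emitted=6
After char 11 ('C'=2): chars_in_quartet=4 acc=0x735842 -> emit 73 58 42, reset; bytes_emitted=9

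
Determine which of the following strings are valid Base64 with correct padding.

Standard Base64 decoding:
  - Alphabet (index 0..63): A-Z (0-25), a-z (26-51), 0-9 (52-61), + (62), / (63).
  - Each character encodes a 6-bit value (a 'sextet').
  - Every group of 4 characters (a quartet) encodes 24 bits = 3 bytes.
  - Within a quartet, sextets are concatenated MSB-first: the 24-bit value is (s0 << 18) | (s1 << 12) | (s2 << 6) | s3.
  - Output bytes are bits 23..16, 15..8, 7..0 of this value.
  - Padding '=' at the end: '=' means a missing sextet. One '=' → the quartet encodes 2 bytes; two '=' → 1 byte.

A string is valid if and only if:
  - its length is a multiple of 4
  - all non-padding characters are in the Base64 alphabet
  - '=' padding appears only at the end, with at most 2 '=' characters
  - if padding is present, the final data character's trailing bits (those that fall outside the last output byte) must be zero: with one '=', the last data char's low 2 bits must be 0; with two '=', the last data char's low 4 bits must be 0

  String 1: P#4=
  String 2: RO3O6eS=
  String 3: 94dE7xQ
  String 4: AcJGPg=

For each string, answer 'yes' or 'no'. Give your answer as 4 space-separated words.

String 1: 'P#4=' → invalid (bad char(s): ['#'])
String 2: 'RO3O6eS=' → invalid (bad trailing bits)
String 3: '94dE7xQ' → invalid (len=7 not mult of 4)
String 4: 'AcJGPg=' → invalid (len=7 not mult of 4)

Answer: no no no no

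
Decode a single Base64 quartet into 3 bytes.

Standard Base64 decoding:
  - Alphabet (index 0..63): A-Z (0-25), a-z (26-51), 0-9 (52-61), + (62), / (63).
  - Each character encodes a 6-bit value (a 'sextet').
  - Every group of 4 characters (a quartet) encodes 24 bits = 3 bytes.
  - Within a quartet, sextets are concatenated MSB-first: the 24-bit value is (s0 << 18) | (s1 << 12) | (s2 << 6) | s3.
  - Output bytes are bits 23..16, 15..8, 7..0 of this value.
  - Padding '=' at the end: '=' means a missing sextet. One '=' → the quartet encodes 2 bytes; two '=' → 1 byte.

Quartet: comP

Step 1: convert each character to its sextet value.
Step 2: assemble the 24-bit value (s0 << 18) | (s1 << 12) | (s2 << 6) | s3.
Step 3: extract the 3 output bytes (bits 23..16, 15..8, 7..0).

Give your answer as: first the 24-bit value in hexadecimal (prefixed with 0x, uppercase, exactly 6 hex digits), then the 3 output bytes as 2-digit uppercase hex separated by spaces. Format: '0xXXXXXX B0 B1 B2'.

Sextets: c=28, o=40, m=38, P=15
24-bit: (28<<18) | (40<<12) | (38<<6) | 15
      = 0x700000 | 0x028000 | 0x000980 | 0x00000F
      = 0x72898F
Bytes: (v>>16)&0xFF=72, (v>>8)&0xFF=89, v&0xFF=8F

Answer: 0x72898F 72 89 8F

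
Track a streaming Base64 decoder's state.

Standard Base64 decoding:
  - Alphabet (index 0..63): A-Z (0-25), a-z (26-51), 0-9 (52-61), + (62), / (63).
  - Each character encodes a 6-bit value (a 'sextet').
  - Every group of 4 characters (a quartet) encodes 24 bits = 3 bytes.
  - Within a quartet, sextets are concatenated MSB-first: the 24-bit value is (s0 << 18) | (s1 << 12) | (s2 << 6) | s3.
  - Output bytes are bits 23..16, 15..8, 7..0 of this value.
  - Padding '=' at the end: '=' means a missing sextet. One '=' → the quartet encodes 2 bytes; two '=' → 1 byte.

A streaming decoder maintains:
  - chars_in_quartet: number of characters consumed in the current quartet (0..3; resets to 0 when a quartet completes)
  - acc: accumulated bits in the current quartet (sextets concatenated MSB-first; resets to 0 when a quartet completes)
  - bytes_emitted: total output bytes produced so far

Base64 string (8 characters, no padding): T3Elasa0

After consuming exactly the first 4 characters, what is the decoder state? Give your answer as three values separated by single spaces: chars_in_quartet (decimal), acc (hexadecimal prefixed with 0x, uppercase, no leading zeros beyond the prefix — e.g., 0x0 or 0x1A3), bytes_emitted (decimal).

After char 0 ('T'=19): chars_in_quartet=1 acc=0x13 bytes_emitted=0
After char 1 ('3'=55): chars_in_quartet=2 acc=0x4F7 bytes_emitted=0
After char 2 ('E'=4): chars_in_quartet=3 acc=0x13DC4 bytes_emitted=0
After char 3 ('l'=37): chars_in_quartet=4 acc=0x4F7125 -> emit 4F 71 25, reset; bytes_emitted=3

Answer: 0 0x0 3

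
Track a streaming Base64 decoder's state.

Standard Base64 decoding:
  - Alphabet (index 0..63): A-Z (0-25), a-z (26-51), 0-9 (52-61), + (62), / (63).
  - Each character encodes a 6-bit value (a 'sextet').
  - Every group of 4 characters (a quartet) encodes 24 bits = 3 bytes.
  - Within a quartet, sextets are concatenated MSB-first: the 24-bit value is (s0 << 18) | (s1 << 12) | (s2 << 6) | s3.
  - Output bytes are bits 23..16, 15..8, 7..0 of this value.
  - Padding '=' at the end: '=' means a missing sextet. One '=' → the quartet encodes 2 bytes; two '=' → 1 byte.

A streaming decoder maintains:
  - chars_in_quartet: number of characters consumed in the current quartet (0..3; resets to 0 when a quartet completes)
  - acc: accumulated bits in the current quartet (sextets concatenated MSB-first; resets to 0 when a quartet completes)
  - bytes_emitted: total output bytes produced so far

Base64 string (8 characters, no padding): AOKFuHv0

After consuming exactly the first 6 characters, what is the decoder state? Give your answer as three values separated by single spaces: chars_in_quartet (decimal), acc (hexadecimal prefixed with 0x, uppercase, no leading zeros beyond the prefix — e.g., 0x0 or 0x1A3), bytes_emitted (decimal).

Answer: 2 0xB87 3

Derivation:
After char 0 ('A'=0): chars_in_quartet=1 acc=0x0 bytes_emitted=0
After char 1 ('O'=14): chars_in_quartet=2 acc=0xE bytes_emitted=0
After char 2 ('K'=10): chars_in_quartet=3 acc=0x38A bytes_emitted=0
After char 3 ('F'=5): chars_in_quartet=4 acc=0xE285 -> emit 00 E2 85, reset; bytes_emitted=3
After char 4 ('u'=46): chars_in_quartet=1 acc=0x2E bytes_emitted=3
After char 5 ('H'=7): chars_in_quartet=2 acc=0xB87 bytes_emitted=3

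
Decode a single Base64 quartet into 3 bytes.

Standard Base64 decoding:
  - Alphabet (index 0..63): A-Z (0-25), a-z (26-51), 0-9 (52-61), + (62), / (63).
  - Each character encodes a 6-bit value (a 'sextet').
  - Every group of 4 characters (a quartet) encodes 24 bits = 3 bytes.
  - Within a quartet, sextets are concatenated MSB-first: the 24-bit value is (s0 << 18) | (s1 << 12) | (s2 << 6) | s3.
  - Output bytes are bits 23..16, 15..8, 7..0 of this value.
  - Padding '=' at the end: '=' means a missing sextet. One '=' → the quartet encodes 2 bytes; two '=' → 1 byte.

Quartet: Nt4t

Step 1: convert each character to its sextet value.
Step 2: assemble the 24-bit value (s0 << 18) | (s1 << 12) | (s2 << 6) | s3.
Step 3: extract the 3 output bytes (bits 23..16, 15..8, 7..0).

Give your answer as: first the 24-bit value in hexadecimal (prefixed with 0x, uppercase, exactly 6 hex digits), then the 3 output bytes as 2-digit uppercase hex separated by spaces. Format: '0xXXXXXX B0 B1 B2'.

Sextets: N=13, t=45, 4=56, t=45
24-bit: (13<<18) | (45<<12) | (56<<6) | 45
      = 0x340000 | 0x02D000 | 0x000E00 | 0x00002D
      = 0x36DE2D
Bytes: (v>>16)&0xFF=36, (v>>8)&0xFF=DE, v&0xFF=2D

Answer: 0x36DE2D 36 DE 2D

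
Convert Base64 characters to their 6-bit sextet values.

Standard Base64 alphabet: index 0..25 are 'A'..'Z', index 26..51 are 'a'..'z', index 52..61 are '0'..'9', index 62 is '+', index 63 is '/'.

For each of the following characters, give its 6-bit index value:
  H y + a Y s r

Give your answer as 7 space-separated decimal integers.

Answer: 7 50 62 26 24 44 43

Derivation:
'H': A..Z range, ord('H') − ord('A') = 7
'y': a..z range, 26 + ord('y') − ord('a') = 50
'+': index 62
'a': a..z range, 26 + ord('a') − ord('a') = 26
'Y': A..Z range, ord('Y') − ord('A') = 24
's': a..z range, 26 + ord('s') − ord('a') = 44
'r': a..z range, 26 + ord('r') − ord('a') = 43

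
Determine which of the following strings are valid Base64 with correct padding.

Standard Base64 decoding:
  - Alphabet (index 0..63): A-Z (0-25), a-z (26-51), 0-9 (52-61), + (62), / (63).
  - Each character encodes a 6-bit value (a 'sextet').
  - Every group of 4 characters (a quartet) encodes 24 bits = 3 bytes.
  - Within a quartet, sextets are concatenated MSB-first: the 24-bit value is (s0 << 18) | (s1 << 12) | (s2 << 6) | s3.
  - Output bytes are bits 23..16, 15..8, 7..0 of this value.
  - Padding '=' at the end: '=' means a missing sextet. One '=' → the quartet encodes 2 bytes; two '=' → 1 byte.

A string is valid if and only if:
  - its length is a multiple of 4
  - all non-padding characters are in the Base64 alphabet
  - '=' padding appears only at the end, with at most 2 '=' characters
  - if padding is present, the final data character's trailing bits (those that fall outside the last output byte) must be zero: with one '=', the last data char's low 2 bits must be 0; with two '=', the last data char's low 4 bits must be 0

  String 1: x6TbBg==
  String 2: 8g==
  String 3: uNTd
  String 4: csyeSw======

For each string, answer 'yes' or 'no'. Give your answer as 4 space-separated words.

Answer: yes yes yes no

Derivation:
String 1: 'x6TbBg==' → valid
String 2: '8g==' → valid
String 3: 'uNTd' → valid
String 4: 'csyeSw======' → invalid (6 pad chars (max 2))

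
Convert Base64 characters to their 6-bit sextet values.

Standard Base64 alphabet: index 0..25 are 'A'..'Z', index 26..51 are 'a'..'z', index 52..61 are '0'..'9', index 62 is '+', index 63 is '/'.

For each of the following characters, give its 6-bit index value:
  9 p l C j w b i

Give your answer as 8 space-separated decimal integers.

'9': 0..9 range, 52 + ord('9') − ord('0') = 61
'p': a..z range, 26 + ord('p') − ord('a') = 41
'l': a..z range, 26 + ord('l') − ord('a') = 37
'C': A..Z range, ord('C') − ord('A') = 2
'j': a..z range, 26 + ord('j') − ord('a') = 35
'w': a..z range, 26 + ord('w') − ord('a') = 48
'b': a..z range, 26 + ord('b') − ord('a') = 27
'i': a..z range, 26 + ord('i') − ord('a') = 34

Answer: 61 41 37 2 35 48 27 34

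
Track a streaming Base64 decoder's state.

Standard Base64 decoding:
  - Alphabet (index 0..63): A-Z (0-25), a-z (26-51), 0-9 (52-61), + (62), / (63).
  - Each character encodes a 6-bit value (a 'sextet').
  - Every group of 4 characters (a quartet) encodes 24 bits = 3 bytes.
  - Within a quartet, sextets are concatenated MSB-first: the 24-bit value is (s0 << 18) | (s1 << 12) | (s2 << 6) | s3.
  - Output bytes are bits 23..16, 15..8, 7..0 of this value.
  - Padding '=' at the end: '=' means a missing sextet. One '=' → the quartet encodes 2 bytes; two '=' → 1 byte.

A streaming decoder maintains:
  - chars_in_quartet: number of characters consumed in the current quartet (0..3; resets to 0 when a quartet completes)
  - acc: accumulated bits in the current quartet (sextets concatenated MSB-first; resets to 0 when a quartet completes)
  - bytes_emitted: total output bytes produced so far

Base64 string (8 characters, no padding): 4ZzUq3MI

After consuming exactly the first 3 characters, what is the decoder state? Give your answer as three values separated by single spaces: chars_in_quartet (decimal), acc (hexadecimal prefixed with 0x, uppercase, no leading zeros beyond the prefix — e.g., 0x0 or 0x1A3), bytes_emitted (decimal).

After char 0 ('4'=56): chars_in_quartet=1 acc=0x38 bytes_emitted=0
After char 1 ('Z'=25): chars_in_quartet=2 acc=0xE19 bytes_emitted=0
After char 2 ('z'=51): chars_in_quartet=3 acc=0x38673 bytes_emitted=0

Answer: 3 0x38673 0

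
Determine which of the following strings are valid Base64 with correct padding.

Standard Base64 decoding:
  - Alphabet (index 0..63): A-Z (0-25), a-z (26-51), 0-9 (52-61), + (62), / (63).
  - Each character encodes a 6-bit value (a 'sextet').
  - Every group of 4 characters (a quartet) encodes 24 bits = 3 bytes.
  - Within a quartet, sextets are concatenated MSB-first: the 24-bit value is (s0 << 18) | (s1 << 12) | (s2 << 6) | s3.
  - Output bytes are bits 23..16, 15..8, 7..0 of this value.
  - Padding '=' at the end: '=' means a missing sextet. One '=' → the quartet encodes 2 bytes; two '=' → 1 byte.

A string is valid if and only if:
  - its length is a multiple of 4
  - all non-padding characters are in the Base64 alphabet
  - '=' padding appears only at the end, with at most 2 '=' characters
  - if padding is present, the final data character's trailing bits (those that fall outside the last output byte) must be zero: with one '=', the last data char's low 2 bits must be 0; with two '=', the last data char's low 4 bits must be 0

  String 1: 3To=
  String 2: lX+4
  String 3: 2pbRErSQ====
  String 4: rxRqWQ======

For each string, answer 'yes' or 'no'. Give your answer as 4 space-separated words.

Answer: yes yes no no

Derivation:
String 1: '3To=' → valid
String 2: 'lX+4' → valid
String 3: '2pbRErSQ====' → invalid (4 pad chars (max 2))
String 4: 'rxRqWQ======' → invalid (6 pad chars (max 2))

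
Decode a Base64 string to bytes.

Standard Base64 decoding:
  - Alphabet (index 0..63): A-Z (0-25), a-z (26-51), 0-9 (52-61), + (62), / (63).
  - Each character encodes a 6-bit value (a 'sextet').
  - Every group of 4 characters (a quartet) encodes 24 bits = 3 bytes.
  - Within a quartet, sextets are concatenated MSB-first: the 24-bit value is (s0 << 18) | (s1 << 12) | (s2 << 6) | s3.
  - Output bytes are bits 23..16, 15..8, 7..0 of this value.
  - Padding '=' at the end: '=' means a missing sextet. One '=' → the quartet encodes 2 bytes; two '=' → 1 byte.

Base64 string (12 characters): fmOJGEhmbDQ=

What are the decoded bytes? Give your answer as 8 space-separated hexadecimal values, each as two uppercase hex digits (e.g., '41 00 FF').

Answer: 7E 63 89 18 48 66 6C 34

Derivation:
After char 0 ('f'=31): chars_in_quartet=1 acc=0x1F bytes_emitted=0
After char 1 ('m'=38): chars_in_quartet=2 acc=0x7E6 bytes_emitted=0
After char 2 ('O'=14): chars_in_quartet=3 acc=0x1F98E bytes_emitted=0
After char 3 ('J'=9): chars_in_quartet=4 acc=0x7E6389 -> emit 7E 63 89, reset; bytes_emitted=3
After char 4 ('G'=6): chars_in_quartet=1 acc=0x6 bytes_emitted=3
After char 5 ('E'=4): chars_in_quartet=2 acc=0x184 bytes_emitted=3
After char 6 ('h'=33): chars_in_quartet=3 acc=0x6121 bytes_emitted=3
After char 7 ('m'=38): chars_in_quartet=4 acc=0x184866 -> emit 18 48 66, reset; bytes_emitted=6
After char 8 ('b'=27): chars_in_quartet=1 acc=0x1B bytes_emitted=6
After char 9 ('D'=3): chars_in_quartet=2 acc=0x6C3 bytes_emitted=6
After char 10 ('Q'=16): chars_in_quartet=3 acc=0x1B0D0 bytes_emitted=6
Padding '=': partial quartet acc=0x1B0D0 -> emit 6C 34; bytes_emitted=8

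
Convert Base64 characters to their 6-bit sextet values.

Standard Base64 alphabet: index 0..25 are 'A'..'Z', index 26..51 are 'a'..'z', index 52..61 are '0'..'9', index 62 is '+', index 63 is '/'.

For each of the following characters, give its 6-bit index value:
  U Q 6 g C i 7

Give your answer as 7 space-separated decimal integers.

Answer: 20 16 58 32 2 34 59

Derivation:
'U': A..Z range, ord('U') − ord('A') = 20
'Q': A..Z range, ord('Q') − ord('A') = 16
'6': 0..9 range, 52 + ord('6') − ord('0') = 58
'g': a..z range, 26 + ord('g') − ord('a') = 32
'C': A..Z range, ord('C') − ord('A') = 2
'i': a..z range, 26 + ord('i') − ord('a') = 34
'7': 0..9 range, 52 + ord('7') − ord('0') = 59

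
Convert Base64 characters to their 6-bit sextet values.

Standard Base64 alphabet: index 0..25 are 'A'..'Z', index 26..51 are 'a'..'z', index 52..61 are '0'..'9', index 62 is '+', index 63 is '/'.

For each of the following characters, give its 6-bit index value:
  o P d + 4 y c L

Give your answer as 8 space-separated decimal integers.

'o': a..z range, 26 + ord('o') − ord('a') = 40
'P': A..Z range, ord('P') − ord('A') = 15
'd': a..z range, 26 + ord('d') − ord('a') = 29
'+': index 62
'4': 0..9 range, 52 + ord('4') − ord('0') = 56
'y': a..z range, 26 + ord('y') − ord('a') = 50
'c': a..z range, 26 + ord('c') − ord('a') = 28
'L': A..Z range, ord('L') − ord('A') = 11

Answer: 40 15 29 62 56 50 28 11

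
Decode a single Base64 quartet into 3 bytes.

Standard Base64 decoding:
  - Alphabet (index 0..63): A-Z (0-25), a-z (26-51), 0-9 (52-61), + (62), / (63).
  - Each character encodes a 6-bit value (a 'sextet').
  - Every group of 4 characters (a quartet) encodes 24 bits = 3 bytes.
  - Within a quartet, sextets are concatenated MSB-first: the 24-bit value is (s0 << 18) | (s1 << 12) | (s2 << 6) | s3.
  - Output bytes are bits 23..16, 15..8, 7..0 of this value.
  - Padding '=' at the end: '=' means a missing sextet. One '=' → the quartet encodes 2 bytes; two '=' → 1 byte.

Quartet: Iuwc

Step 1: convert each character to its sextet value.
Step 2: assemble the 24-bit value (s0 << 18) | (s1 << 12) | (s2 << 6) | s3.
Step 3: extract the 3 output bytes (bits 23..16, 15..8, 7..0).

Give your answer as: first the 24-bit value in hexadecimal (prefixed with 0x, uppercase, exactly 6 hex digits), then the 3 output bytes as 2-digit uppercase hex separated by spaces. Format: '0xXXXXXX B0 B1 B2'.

Answer: 0x22EC1C 22 EC 1C

Derivation:
Sextets: I=8, u=46, w=48, c=28
24-bit: (8<<18) | (46<<12) | (48<<6) | 28
      = 0x200000 | 0x02E000 | 0x000C00 | 0x00001C
      = 0x22EC1C
Bytes: (v>>16)&0xFF=22, (v>>8)&0xFF=EC, v&0xFF=1C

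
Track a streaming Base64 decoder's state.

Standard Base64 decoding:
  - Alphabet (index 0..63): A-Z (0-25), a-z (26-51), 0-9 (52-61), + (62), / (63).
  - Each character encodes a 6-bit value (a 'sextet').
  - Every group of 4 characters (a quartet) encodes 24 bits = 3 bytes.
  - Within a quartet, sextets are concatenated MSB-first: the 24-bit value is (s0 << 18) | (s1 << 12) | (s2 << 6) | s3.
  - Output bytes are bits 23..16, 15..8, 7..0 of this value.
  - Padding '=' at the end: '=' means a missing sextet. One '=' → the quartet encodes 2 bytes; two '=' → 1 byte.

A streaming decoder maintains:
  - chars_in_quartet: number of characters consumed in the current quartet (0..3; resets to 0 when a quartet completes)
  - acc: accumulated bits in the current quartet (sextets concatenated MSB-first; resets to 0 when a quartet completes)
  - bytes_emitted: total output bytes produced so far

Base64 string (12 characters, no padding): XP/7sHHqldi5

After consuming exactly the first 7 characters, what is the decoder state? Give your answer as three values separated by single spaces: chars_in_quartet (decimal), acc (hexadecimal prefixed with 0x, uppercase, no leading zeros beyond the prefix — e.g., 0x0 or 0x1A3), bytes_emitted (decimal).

After char 0 ('X'=23): chars_in_quartet=1 acc=0x17 bytes_emitted=0
After char 1 ('P'=15): chars_in_quartet=2 acc=0x5CF bytes_emitted=0
After char 2 ('/'=63): chars_in_quartet=3 acc=0x173FF bytes_emitted=0
After char 3 ('7'=59): chars_in_quartet=4 acc=0x5CFFFB -> emit 5C FF FB, reset; bytes_emitted=3
After char 4 ('s'=44): chars_in_quartet=1 acc=0x2C bytes_emitted=3
After char 5 ('H'=7): chars_in_quartet=2 acc=0xB07 bytes_emitted=3
After char 6 ('H'=7): chars_in_quartet=3 acc=0x2C1C7 bytes_emitted=3

Answer: 3 0x2C1C7 3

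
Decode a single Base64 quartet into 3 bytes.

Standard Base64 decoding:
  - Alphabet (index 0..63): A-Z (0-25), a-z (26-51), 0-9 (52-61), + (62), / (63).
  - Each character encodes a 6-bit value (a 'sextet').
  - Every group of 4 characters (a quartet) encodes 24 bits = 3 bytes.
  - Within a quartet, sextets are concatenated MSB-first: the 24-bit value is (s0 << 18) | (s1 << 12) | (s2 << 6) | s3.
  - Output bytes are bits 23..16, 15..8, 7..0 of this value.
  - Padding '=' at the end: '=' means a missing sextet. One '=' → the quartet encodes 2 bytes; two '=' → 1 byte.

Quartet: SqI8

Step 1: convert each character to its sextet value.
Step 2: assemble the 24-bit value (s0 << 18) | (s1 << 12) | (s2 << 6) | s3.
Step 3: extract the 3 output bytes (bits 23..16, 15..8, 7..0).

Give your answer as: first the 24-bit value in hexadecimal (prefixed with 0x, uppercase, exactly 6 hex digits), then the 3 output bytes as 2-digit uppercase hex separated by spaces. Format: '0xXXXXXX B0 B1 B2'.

Sextets: S=18, q=42, I=8, 8=60
24-bit: (18<<18) | (42<<12) | (8<<6) | 60
      = 0x480000 | 0x02A000 | 0x000200 | 0x00003C
      = 0x4AA23C
Bytes: (v>>16)&0xFF=4A, (v>>8)&0xFF=A2, v&0xFF=3C

Answer: 0x4AA23C 4A A2 3C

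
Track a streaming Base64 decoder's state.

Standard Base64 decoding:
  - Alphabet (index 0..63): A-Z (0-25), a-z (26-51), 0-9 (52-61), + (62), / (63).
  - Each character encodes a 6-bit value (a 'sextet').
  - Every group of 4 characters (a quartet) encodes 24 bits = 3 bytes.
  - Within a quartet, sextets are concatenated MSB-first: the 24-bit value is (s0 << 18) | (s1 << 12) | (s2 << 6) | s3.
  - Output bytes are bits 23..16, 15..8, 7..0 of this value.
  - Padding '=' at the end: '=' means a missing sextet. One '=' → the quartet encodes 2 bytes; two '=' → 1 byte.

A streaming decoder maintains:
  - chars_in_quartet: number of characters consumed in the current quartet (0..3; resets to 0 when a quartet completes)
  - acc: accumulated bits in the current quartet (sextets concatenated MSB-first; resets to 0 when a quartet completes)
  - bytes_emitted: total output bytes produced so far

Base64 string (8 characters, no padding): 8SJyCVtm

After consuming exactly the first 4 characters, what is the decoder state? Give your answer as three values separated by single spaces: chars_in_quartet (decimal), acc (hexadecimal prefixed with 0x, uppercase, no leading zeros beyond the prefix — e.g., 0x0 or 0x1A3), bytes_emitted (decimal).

Answer: 0 0x0 3

Derivation:
After char 0 ('8'=60): chars_in_quartet=1 acc=0x3C bytes_emitted=0
After char 1 ('S'=18): chars_in_quartet=2 acc=0xF12 bytes_emitted=0
After char 2 ('J'=9): chars_in_quartet=3 acc=0x3C489 bytes_emitted=0
After char 3 ('y'=50): chars_in_quartet=4 acc=0xF12272 -> emit F1 22 72, reset; bytes_emitted=3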